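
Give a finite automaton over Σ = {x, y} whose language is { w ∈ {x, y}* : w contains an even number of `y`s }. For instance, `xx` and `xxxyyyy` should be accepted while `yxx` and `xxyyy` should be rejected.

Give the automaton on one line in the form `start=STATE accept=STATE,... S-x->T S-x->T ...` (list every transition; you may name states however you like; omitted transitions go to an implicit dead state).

The only thing that matters is how many `y`s have appeared, reduced mod 2. Use one state per residue: q0 for 0, …, q1 for 1. Reading `y` moves to the next residue; anything else stays put. q0 is accepting.
With 2 states:
        x   y  
>* q0   q0  q1 
   q1   q1  q0 
(> = start, * = accepting)

start=q0 accept=q0 q0-x->q0 q0-y->q1 q1-x->q1 q1-y->q0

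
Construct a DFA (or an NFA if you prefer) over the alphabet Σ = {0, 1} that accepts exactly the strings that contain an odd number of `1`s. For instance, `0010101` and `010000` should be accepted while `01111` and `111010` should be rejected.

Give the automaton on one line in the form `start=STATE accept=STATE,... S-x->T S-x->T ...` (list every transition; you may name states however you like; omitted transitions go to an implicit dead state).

The only thing that matters is how many `1`s have appeared, reduced mod 2. Use one state per residue: A for 0, …, B for 1. Reading `1` moves to the next residue; anything else stays put. B is accepting.
A 2-state machine:
       0  1 
>  A   A  B 
 * B   B  A 
(> = start, * = accepting)

start=A accept=B A-0->A A-1->B B-0->B B-1->A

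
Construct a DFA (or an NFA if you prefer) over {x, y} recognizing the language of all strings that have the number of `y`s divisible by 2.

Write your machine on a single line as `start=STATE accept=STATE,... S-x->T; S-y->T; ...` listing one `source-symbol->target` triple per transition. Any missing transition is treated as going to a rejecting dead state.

start=q0; accept=q0; q0-x->q0; q0-y->q1; q1-x->q1; q1-y->q0

The only thing that matters is how many `y`s have appeared, reduced mod 2. Use one state per residue: q0 for 0, …, q1 for 1. Reading `y` moves to the next residue; anything else stays put. q0 is accepting.
2 states suffice.
        x   y  
>* q0   q0  q1 
   q1   q1  q0 
(> = start, * = accepting)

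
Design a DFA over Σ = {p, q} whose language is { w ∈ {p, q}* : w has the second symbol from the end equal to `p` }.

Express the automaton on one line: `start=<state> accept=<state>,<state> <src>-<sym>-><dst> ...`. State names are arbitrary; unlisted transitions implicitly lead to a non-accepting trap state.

start=S0 accept=S3,S4 S0-p->S1 S0-q->S2 S1-p->S3 S1-q->S4 S2-p->S5 S2-q->S6 S3-p->S3 S3-q->S4 S4-p->S5 S4-q->S6 S5-p->S3 S5-q->S4 S6-p->S5 S6-q->S6

A DFA must remember the last 2 symbols (since which symbol is second-to-last isn't known until the input ends). Use one state per possible window of the last ≤2 symbols; accept from those whose window starts with `p`.
A 7-state machine:
        p   q  
>  S0   S1  S2 
   S1   S3  S4 
   S2   S5  S6 
 * S3   S3  S4 
 * S4   S5  S6 
   S5   S3  S4 
   S6   S5  S6 
(> = start, * = accepting)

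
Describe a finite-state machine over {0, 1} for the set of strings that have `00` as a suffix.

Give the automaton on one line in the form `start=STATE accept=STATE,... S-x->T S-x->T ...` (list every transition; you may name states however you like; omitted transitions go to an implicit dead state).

Remember how much of `00` the current input suffix matches. State A means no match yet; B means the last symbol is `0`; C means the last 2 symbols are `00`. Only C accepts. On a mismatch, fall back to the longest proper suffix that is still a prefix of `00`.
3 states suffice.
       0  1 
>  A   B  A 
   B   C  A 
 * C   C  A 
(> = start, * = accepting)

start=A accept=C A-0->B A-1->A B-0->C B-1->A C-0->C C-1->A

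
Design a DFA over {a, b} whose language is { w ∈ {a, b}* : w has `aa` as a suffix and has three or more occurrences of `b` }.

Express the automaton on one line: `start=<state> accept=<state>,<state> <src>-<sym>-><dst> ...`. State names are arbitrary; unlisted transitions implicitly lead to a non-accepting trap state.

Handle the two conditions separately and then intersect. One (3 states) tracks how much of the suffix `aa` has currently been matched; the other (5 states) tracks the count of `b`s, saturating at 4. Each combined state is a pair, one component from each; accept when both components accept.
          a    b  
>  s0     s1   s2 
   s1     s3   s2 
   s2     s4   s5 
   s3     s3   s2 
   s4     s6   s5 
   s5     s7   s8 
   s6     s6   s5 
   s7     s9   s8 
   s8    s10  s11 
   s9     s9   s8 
   s10   s12  s11 
   s11   s13  s11 
 * s12   s12  s11 
   s13   s14  s11 
 * s14   s14  s11 
(> = start, * = accepting)

start=s0 accept=s12,s14 s0-a->s1 s0-b->s2 s1-a->s3 s1-b->s2 s2-a->s4 s2-b->s5 s3-a->s3 s3-b->s2 s4-a->s6 s4-b->s5 s5-a->s7 s5-b->s8 s6-a->s6 s6-b->s5 s7-a->s9 s7-b->s8 s8-a->s10 s8-b->s11 s9-a->s9 s9-b->s8 s10-a->s12 s10-b->s11 s11-a->s13 s11-b->s11 s12-a->s12 s12-b->s11 s13-a->s14 s13-b->s11 s14-a->s14 s14-b->s11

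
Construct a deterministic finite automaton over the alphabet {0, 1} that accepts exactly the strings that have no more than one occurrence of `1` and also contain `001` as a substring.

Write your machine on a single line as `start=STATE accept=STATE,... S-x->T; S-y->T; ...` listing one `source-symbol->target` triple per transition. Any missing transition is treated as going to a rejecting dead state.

start=q0; accept=q6; q0-0->q1; q0-1->q2; q1-0->q3; q1-1->q2; q2-0->q4; q2-1->q5; q3-0->q3; q3-1->q6; q4-0->q7; q4-1->q5; q5-0->q8; q5-1->q5; q6-0->q6; q6-1->q9; q7-0->q7; q7-1->q9; q8-0->q10; q8-1->q5; q9-0->q9; q9-1->q9; q10-0->q10; q10-1->q9

Handle the two conditions separately and then intersect. One (3 states) tracks the count of `1`s, saturating at 2; the other (4 states) tracks whether and how much of `001` has been seen. Each combined state is a pair, one component from each; accept when both components accept.
11 states suffice.
          0    1  
>  q0     q1   q2 
   q1     q3   q2 
   q2     q4   q5 
   q3     q3   q6 
   q4     q7   q5 
   q5     q8   q5 
 * q6     q6   q9 
   q7     q7   q9 
   q8    q10   q5 
   q9     q9   q9 
   q10   q10   q9 
(> = start, * = accepting)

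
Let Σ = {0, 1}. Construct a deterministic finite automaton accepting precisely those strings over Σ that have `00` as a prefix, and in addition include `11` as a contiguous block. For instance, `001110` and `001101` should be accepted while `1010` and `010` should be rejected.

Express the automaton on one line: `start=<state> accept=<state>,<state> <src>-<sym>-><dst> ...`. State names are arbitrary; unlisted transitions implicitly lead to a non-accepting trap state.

Build one automaton per condition and run them in lockstep. One (4 states) tracks whether the input so far still matches the prefix `00`; the other (3 states) tracks whether and how much of `11` has been seen. Each combined state is a pair, one component from each; accept when both components accept. After merging equivalent states the machine shrinks.
6 states suffice.
        0   1  
>  S0   S1  S2 
   S1   S3  S2 
   S2   S2  S2 
   S3   S3  S4 
   S4   S3  S5 
 * S5   S5  S5 
(> = start, * = accepting)

start=S0 accept=S5 S0-0->S1 S0-1->S2 S1-0->S3 S1-1->S2 S2-0->S2 S2-1->S2 S3-0->S3 S3-1->S4 S4-0->S3 S4-1->S5 S5-0->S5 S5-1->S5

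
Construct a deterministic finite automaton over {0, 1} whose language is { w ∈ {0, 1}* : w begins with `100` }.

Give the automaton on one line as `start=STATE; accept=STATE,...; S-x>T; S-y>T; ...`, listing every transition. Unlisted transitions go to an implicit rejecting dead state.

Walk along `100` while the input agrees: from q0 take `1` to q1, and so on. Any deviation drops to the rejecting sink q4. Once q3 is reached the prefix is confirmed and every continuation is accepted.
A 5-state machine:
        0   1  
>  q0   q4  q1 
   q1   q2  q4 
   q2   q3  q4 
 * q3   q3  q3 
   q4   q4  q4 
(> = start, * = accepting)

start=q0; accept=q3; q0-0>q4; q0-1>q1; q1-0>q2; q1-1>q4; q2-0>q3; q2-1>q4; q3-0>q3; q3-1>q3; q4-0>q4; q4-1>q4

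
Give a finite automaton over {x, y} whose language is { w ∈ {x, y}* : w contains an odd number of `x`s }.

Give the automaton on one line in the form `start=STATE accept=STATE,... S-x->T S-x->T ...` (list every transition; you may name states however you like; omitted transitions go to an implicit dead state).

start=q0 accept=q1 q0-x->q1 q0-y->q0 q1-x->q0 q1-y->q1

The only thing that matters is how many `x`s have appeared, reduced mod 2. Use one state per residue: q0 for 0, …, q1 for 1. Reading `x` moves to the next residue; anything else stays put. q1 is accepting.
A 2-state machine:
        x   y  
>  q0   q1  q0 
 * q1   q0  q1 
(> = start, * = accepting)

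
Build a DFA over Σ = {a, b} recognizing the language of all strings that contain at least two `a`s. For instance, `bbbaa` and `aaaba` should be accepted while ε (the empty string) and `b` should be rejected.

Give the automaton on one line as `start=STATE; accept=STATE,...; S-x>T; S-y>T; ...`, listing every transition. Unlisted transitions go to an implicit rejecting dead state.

Only the number of `a`s matters, and only up to 3. Make a chain S0 → S1 → S2 → S3 advanced by each `a` (with S3 absorbing); every other symbol self-loops. The accepting set is {S2, S3}.
4 states suffice.
        a   b  
>  S0   S1  S0 
   S1   S2  S1 
 * S2   S3  S2 
 * S3   S3  S3 
(> = start, * = accepting)

start=S0; accept=S2,S3; S0-a>S1; S0-b>S0; S1-a>S2; S1-b>S1; S2-a>S3; S2-b>S2; S3-a>S3; S3-b>S3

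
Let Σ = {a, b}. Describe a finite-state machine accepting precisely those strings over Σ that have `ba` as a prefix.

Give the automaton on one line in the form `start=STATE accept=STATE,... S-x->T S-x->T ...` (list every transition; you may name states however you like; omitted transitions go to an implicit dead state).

start=q0 accept=q2 q0-a->q3 q0-b->q1 q1-a->q2 q1-b->q3 q2-a->q2 q2-b->q2 q3-a->q3 q3-b->q3

Check the first 2 symbols one by one: q0 through q1 record how many have matched `ba` so far; any wrong symbol goes to the dead state q3. After all 2 match we enter the accepting sink q2.
With 4 states:
        a   b  
>  q0   q3  q1 
   q1   q2  q3 
 * q2   q2  q2 
   q3   q3  q3 
(> = start, * = accepting)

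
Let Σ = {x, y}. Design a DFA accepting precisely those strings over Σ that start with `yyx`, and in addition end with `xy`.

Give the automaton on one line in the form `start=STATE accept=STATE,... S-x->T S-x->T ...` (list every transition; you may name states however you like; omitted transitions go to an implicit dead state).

start=q0 accept=q5 q0-x->q1 q0-y->q2 q1-x->q1 q1-y->q1 q2-x->q1 q2-y->q3 q3-x->q4 q3-y->q1 q4-x->q4 q4-y->q5 q5-x->q4 q5-y->q6 q6-x->q4 q6-y->q6

Run two small machines in parallel and take their product. One (5 states) tracks whether the input so far still matches the prefix `yyx`; the other (3 states) tracks how much of the suffix `xy` has currently been matched. Each combined state is a pair, one component from each; accept when both components accept. Minimizing collapses redundant product states.
A 7-state machine:
        x   y  
>  q0   q1  q2 
   q1   q1  q1 
   q2   q1  q3 
   q3   q4  q1 
   q4   q4  q5 
 * q5   q4  q6 
   q6   q4  q6 
(> = start, * = accepting)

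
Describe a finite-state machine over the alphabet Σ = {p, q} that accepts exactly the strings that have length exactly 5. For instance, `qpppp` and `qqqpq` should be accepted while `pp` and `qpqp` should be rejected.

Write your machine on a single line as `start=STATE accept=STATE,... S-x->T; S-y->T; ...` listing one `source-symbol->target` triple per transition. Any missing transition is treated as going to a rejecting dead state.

start=s0; accept=s5; s0-p->s1; s0-q->s1; s1-p->s2; s1-q->s2; s2-p->s3; s2-q->s3; s3-p->s4; s3-q->s4; s4-p->s5; s4-q->s5; s5-p->s6; s5-q->s6; s6-p->s6; s6-q->s6

Count input length up to 6: every symbol moves from s0 toward s6, which means 'more than 5' and absorbs. Accept from {s5}.
        p   q  
>  s0   s1  s1 
   s1   s2  s2 
   s2   s3  s3 
   s3   s4  s4 
   s4   s5  s5 
 * s5   s6  s6 
   s6   s6  s6 
(> = start, * = accepting)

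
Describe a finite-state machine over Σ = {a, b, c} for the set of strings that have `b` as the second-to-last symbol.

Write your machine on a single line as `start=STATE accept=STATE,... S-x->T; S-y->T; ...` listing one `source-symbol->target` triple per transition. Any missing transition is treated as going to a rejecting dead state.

start=q0; accept=q7,q8,q9; q0-a->q1; q0-b->q2; q0-c->q3; q1-a->q4; q1-b->q5; q1-c->q6; q2-a->q7; q2-b->q8; q2-c->q9; q3-a->q10; q3-b->q11; q3-c->q12; q4-a->q4; q4-b->q5; q4-c->q6; q5-a->q7; q5-b->q8; q5-c->q9; q6-a->q10; q6-b->q11; q6-c->q12; q7-a->q4; q7-b->q5; q7-c->q6; q8-a->q7; q8-b->q8; q8-c->q9; q9-a->q10; q9-b->q11; q9-c->q12; q10-a->q4; q10-b->q5; q10-c->q6; q11-a->q7; q11-b->q8; q11-c->q9; q12-a->q10; q12-b->q11; q12-c->q12

A DFA must remember the last 2 symbols (since which symbol is second-to-last isn't known until the input ends). Use one state per possible window of the last ≤2 symbols; accept from those whose window starts with `b`.
          a    b    c  
>  q0     q1   q2   q3 
   q1     q4   q5   q6 
   q2     q7   q8   q9 
   q3    q10  q11  q12 
   q4     q4   q5   q6 
   q5     q7   q8   q9 
   q6    q10  q11  q12 
 * q7     q4   q5   q6 
 * q8     q7   q8   q9 
 * q9    q10  q11  q12 
   q10    q4   q5   q6 
   q11    q7   q8   q9 
   q12   q10  q11  q12 
(> = start, * = accepting)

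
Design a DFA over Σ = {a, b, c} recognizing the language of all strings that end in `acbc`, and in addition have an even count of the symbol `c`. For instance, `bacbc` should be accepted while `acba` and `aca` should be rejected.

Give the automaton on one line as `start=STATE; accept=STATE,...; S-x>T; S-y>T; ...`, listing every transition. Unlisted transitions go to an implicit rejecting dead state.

start=q0; accept=q5; q0-a>q1; q0-b>q0; q0-c>q2; q1-a>q1; q1-b>q0; q1-c>q3; q2-a>q2; q2-b>q2; q2-c>q0; q3-a>q2; q3-b>q4; q3-c>q0; q4-a>q2; q4-b>q2; q4-c>q5; q5-a>q1; q5-b>q0; q5-c>q2

Run two small machines in parallel and take their product. One (5 states) tracks how much of the suffix `acbc` has currently been matched; the other (2 states) tracks the count of `c`s modulo 2. Each combined state is a pair, one component from each; accept when both components accept. Minimizing collapses redundant product states.
A 6-state machine:
        a   b   c  
>  q0   q1  q0  q2 
   q1   q1  q0  q3 
   q2   q2  q2  q0 
   q3   q2  q4  q0 
   q4   q2  q2  q5 
 * q5   q1  q0  q2 
(> = start, * = accepting)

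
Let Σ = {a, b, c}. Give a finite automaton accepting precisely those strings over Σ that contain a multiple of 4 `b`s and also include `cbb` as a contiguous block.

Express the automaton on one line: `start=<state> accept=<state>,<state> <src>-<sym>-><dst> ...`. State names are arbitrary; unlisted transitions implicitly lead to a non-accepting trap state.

start=q0 accept=q14 q0-a->q0 q0-b->q1 q0-c->q2 q1-a->q1 q1-b->q3 q1-c->q4 q2-a->q0 q2-b->q5 q2-c->q2 q3-a->q3 q3-b->q6 q3-c->q7 q4-a->q1 q4-b->q8 q4-c->q4 q5-a->q1 q5-b->q9 q5-c->q4 q6-a->q6 q6-b->q0 q6-c->q10 q7-a->q3 q7-b->q11 q7-c->q7 q8-a->q3 q8-b->q12 q8-c->q7 q9-a->q9 q9-b->q12 q9-c->q9 q10-a->q6 q10-b->q13 q10-c->q10 q11-a->q6 q11-b->q14 q11-c->q10 q12-a->q12 q12-b->q14 q12-c->q12 q13-a->q0 q13-b->q15 q13-c->q2 q14-a->q14 q14-b->q15 q14-c->q14 q15-a->q15 q15-b->q9 q15-c->q15

Handle the two conditions separately and then intersect. The first has 4 states tracking the count of `b`s modulo 4; the second has 4 states tracking whether and how much of `cbb` has been seen. A product state is a pair (one from each), accepting exactly when both do.
A 16-state machine:
          a    b    c  
>  q0     q0   q1   q2 
   q1     q1   q3   q4 
   q2     q0   q5   q2 
   q3     q3   q6   q7 
   q4     q1   q8   q4 
   q5     q1   q9   q4 
   q6     q6   q0  q10 
   q7     q3  q11   q7 
   q8     q3  q12   q7 
   q9     q9  q12   q9 
   q10    q6  q13  q10 
   q11    q6  q14  q10 
   q12   q12  q14  q12 
   q13    q0  q15   q2 
 * q14   q14  q15  q14 
   q15   q15   q9  q15 
(> = start, * = accepting)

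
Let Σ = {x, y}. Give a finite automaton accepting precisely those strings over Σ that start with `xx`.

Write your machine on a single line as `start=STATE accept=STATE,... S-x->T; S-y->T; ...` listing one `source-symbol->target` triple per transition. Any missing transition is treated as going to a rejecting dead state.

start=s0; accept=s2; s0-x->s1; s0-y->s3; s1-x->s2; s1-y->s3; s2-x->s2; s2-y->s2; s3-x->s3; s3-y->s3

Walk along `xx` while the input agrees: from s0 take `x` to s1, and so on. Any deviation drops to the rejecting sink s3. Once s2 is reached the prefix is confirmed and every continuation is accepted.
With 4 states:
        x   y  
>  s0   s1  s3 
   s1   s2  s3 
 * s2   s2  s2 
   s3   s3  s3 
(> = start, * = accepting)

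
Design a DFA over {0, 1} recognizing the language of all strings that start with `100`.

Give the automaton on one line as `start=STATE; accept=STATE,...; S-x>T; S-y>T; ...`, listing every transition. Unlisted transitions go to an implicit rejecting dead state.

start=q0; accept=q3; q0-0>q4; q0-1>q1; q1-0>q2; q1-1>q4; q2-0>q3; q2-1>q4; q3-0>q3; q3-1>q3; q4-0>q4; q4-1>q4

Check the first 3 symbols one by one: q0 through q2 record how many have matched `100` so far; any wrong symbol goes to the dead state q4. After all 3 match we enter the accepting sink q3.
With 5 states:
        0   1  
>  q0   q4  q1 
   q1   q2  q4 
   q2   q3  q4 
 * q3   q3  q3 
   q4   q4  q4 
(> = start, * = accepting)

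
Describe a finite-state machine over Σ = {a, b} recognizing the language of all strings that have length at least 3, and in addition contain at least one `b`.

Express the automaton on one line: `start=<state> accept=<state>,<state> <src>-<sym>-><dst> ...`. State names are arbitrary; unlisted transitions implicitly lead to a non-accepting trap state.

Run two small machines in parallel and take their product. The first has 5 states tracking the input length, saturating at 4; the second has 3 states tracking the count of `b`s, saturating at 2. A product state is a pair (one from each), accepting exactly when both do. Minimizing collapses redundant product states.
        a   b  
>  s0   s1  s2 
   s1   s3  s4 
   s2   s4  s4 
   s3   s3  s5 
   s4   s5  s5 
 * s5   s5  s5 
(> = start, * = accepting)

start=s0 accept=s5 s0-a->s1 s0-b->s2 s1-a->s3 s1-b->s4 s2-a->s4 s2-b->s4 s3-a->s3 s3-b->s5 s4-a->s5 s4-b->s5 s5-a->s5 s5-b->s5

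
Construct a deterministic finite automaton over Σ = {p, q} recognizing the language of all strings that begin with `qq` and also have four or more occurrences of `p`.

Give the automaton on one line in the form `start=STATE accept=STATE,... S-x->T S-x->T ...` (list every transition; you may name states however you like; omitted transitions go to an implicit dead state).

start=s0 accept=s11,s12 s0-p->s1 s0-q->s2 s1-p->s3 s1-q->s1 s2-p->s1 s2-q->s4 s3-p->s5 s3-q->s3 s4-p->s6 s4-q->s4 s5-p->s7 s5-q->s5 s6-p->s8 s6-q->s6 s7-p->s9 s7-q->s7 s8-p->s10 s8-q->s8 s9-p->s9 s9-q->s9 s10-p->s11 s10-q->s10 s11-p->s12 s11-q->s11 s12-p->s12 s12-q->s12

Run two small machines in parallel and take their product. One (4 states) tracks whether the input so far still matches the prefix `qq`; the other (6 states) tracks the count of `p`s, saturating at 5. Each combined state is a pair, one component from each; accept when both components accept.
A 13-state machine:
          p    q  
>  s0     s1   s2 
   s1     s3   s1 
   s2     s1   s4 
   s3     s5   s3 
   s4     s6   s4 
   s5     s7   s5 
   s6     s8   s6 
   s7     s9   s7 
   s8    s10   s8 
   s9     s9   s9 
   s10   s11  s10 
 * s11   s12  s11 
 * s12   s12  s12 
(> = start, * = accepting)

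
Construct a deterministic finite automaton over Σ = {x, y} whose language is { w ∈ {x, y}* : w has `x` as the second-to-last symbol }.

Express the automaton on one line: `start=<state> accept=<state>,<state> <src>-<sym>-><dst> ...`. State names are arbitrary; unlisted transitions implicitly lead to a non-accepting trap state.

start=A accept=D,E A-x->B A-y->C B-x->D B-y->E C-x->F C-y->G D-x->D D-y->E E-x->F E-y->G F-x->D F-y->E G-x->F G-y->G

Because acceptance depends on a position counted from the end, the machine has to buffer the most recent 2 symbols. Make each state the string of the last up-to-2 symbols read; on input `x` shift the window left and append `x`. Accept when the buffered window has length 2 and begins with `x`.
A 7-state machine:
       x  y 
>  A   B  C 
   B   D  E 
   C   F  G 
 * D   D  E 
 * E   F  G 
   F   D  E 
   G   F  G 
(> = start, * = accepting)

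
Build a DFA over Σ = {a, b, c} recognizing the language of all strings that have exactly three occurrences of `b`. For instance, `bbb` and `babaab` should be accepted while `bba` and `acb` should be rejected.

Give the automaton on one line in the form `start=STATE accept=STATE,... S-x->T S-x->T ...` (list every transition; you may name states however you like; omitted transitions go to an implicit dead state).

Only the number of `b`s matters, and only up to 4. Make a chain q0 → q1 → q2 → q3 → q4 advanced by each `b` (with q4 absorbing); every other symbol self-loops. The accepting set is {q3}.
A 5-state machine:
        a   b   c  
>  q0   q0  q1  q0 
   q1   q1  q2  q1 
   q2   q2  q3  q2 
 * q3   q3  q4  q3 
   q4   q4  q4  q4 
(> = start, * = accepting)

start=q0 accept=q3 q0-a->q0 q0-b->q1 q0-c->q0 q1-a->q1 q1-b->q2 q1-c->q1 q2-a->q2 q2-b->q3 q2-c->q2 q3-a->q3 q3-b->q4 q3-c->q3 q4-a->q4 q4-b->q4 q4-c->q4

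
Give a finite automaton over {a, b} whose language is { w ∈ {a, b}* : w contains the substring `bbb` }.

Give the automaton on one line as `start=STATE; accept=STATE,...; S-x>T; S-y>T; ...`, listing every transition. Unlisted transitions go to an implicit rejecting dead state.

Track how much of `bbb` has been matched so far: state q0 is no progress, q3 is the absorbing accept state reached once `bbb` has occurred. Intermediate states record partial matches; on a mismatch, fall back to the longest reusable overlap.
        a   b  
>  q0   q0  q1 
   q1   q0  q2 
   q2   q0  q3 
 * q3   q3  q3 
(> = start, * = accepting)

start=q0; accept=q3; q0-a>q0; q0-b>q1; q1-a>q0; q1-b>q2; q2-a>q0; q2-b>q3; q3-a>q3; q3-b>q3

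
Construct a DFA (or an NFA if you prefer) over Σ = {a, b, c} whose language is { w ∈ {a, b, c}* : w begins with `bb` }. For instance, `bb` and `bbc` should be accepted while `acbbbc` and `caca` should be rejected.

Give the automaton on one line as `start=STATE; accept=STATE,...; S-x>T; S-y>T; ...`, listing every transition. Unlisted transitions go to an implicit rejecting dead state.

Check the first 2 symbols one by one: s0 through s1 record how many have matched `bb` so far; any wrong symbol goes to the dead state s3. After all 2 match we enter the accepting sink s2.
        a   b   c  
>  s0   s3  s1  s3 
   s1   s3  s2  s3 
 * s2   s2  s2  s2 
   s3   s3  s3  s3 
(> = start, * = accepting)

start=s0; accept=s2; s0-a>s3; s0-b>s1; s0-c>s3; s1-a>s3; s1-b>s2; s1-c>s3; s2-a>s2; s2-b>s2; s2-c>s2; s3-a>s3; s3-b>s3; s3-c>s3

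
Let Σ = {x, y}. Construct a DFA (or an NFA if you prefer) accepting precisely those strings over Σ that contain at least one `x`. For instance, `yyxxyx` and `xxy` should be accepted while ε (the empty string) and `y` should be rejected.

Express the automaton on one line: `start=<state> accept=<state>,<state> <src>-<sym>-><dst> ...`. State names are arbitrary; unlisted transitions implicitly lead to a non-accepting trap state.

Only the number of `x`s matters, and only up to 2. Make a chain q0 → q1 → q2 advanced by each `x` (with q2 absorbing); every other symbol self-loops. The accepting set is {q1, q2}.
3 states suffice.
        x   y  
>  q0   q1  q0 
 * q1   q2  q1 
 * q2   q2  q2 
(> = start, * = accepting)

start=q0 accept=q1,q2 q0-x->q1 q0-y->q0 q1-x->q2 q1-y->q1 q2-x->q2 q2-y->q2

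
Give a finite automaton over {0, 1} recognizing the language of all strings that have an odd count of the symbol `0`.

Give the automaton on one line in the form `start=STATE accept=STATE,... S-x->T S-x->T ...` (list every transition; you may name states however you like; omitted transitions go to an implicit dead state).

Keep the running count of `0`s modulo 2: each `0` advances along the cycle A → B → A while other symbols loop. Accept at B.
A 2-state machine:
       0  1 
>  A   B  A 
 * B   A  B 
(> = start, * = accepting)

start=A accept=B A-0->B A-1->A B-0->A B-1->B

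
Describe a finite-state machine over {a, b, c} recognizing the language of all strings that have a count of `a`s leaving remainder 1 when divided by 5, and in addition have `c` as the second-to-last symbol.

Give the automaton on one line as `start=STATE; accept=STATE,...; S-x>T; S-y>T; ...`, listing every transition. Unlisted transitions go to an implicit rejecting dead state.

start=s0; accept=s5,s7; s0-a>s1; s0-b>s0; s0-c>s2; s1-a>s3; s1-b>s1; s1-c>s4; s2-a>s5; s2-b>s0; s2-c>s2; s3-a>s6; s3-b>s3; s3-c>s3; s4-a>s3; s4-b>s5; s4-c>s7; s5-a>s3; s5-b>s1; s5-c>s4; s6-a>s8; s6-b>s6; s6-c>s6; s7-a>s3; s7-b>s5; s7-c>s7; s8-a>s0; s8-b>s8; s8-c>s8

Handle the two conditions separately and then intersect. The first has 5 states tracking the count of `a`s modulo 5; the second has 13 states tracking the last 2 symbols read. A product state is a pair (one from each), accepting exactly when both do. Equivalent product states are then merged.
A 9-state machine:
        a   b   c  
>  s0   s1  s0  s2 
   s1   s3  s1  s4 
   s2   s5  s0  s2 
   s3   s6  s3  s3 
   s4   s3  s5  s7 
 * s5   s3  s1  s4 
   s6   s8  s6  s6 
 * s7   s3  s5  s7 
   s8   s0  s8  s8 
(> = start, * = accepting)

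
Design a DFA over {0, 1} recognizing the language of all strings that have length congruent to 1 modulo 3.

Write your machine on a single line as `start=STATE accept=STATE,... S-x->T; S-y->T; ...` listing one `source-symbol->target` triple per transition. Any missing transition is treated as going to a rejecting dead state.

start=S0; accept=S1; S0-0->S1; S0-1->S1; S1-0->S2; S1-1->S2; S2-0->S0; S2-1->S0

Count input length modulo 3: every symbol advances one step around the cycle S0 → S1 → S2 → S0. Accept at S1.
With 3 states:
        0   1  
>  S0   S1  S1 
 * S1   S2  S2 
   S2   S0  S0 
(> = start, * = accepting)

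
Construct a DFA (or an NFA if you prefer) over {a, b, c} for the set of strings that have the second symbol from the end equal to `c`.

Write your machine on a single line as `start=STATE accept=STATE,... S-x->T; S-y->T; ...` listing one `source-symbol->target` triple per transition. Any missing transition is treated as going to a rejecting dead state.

A DFA must remember the last 2 symbols (since which symbol is second-to-last isn't known until the input ends). Use one state per possible window of the last ≤2 symbols; accept from those whose window starts with `c`.
13 states suffice.
          a    b    c  
>  q0     q1   q2   q3 
   q1     q4   q5   q6 
   q2     q7   q8   q9 
   q3    q10  q11  q12 
   q4     q4   q5   q6 
   q5     q7   q8   q9 
   q6    q10  q11  q12 
   q7     q4   q5   q6 
   q8     q7   q8   q9 
   q9    q10  q11  q12 
 * q10    q4   q5   q6 
 * q11    q7   q8   q9 
 * q12   q10  q11  q12 
(> = start, * = accepting)

start=q0; accept=q10,q11,q12; q0-a->q1; q0-b->q2; q0-c->q3; q1-a->q4; q1-b->q5; q1-c->q6; q2-a->q7; q2-b->q8; q2-c->q9; q3-a->q10; q3-b->q11; q3-c->q12; q4-a->q4; q4-b->q5; q4-c->q6; q5-a->q7; q5-b->q8; q5-c->q9; q6-a->q10; q6-b->q11; q6-c->q12; q7-a->q4; q7-b->q5; q7-c->q6; q8-a->q7; q8-b->q8; q8-c->q9; q9-a->q10; q9-b->q11; q9-c->q12; q10-a->q4; q10-b->q5; q10-c->q6; q11-a->q7; q11-b->q8; q11-c->q9; q12-a->q10; q12-b->q11; q12-c->q12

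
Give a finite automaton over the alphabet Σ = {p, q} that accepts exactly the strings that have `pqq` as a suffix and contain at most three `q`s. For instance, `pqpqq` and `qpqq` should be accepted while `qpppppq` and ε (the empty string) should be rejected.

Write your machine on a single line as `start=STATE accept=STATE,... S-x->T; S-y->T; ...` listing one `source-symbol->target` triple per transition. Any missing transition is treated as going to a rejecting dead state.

Run two small machines in parallel and take their product. The first has 4 states tracking how much of the suffix `pqq` has currently been matched; the second has 5 states tracking the count of `q`s, saturating at 4. A product state is a pair (one from each), accepting exactly when both do.
A 17-state machine:
          p    q  
>  S0     S1   S2 
   S1     S1   S3 
   S2     S4   S5 
   S3     S4   S6 
   S4     S4   S7 
   S5     S8   S9 
 * S6     S8   S9 
   S7     S8  S10 
   S8     S8  S11 
   S9    S12  S13 
 * S10   S12  S13 
   S11   S12  S14 
   S12   S12  S15 
   S13   S16  S13 
   S14   S16  S13 
   S15   S16  S14 
   S16   S16  S15 
(> = start, * = accepting)

start=S0; accept=S6,S10; S0-p->S1; S0-q->S2; S1-p->S1; S1-q->S3; S2-p->S4; S2-q->S5; S3-p->S4; S3-q->S6; S4-p->S4; S4-q->S7; S5-p->S8; S5-q->S9; S6-p->S8; S6-q->S9; S7-p->S8; S7-q->S10; S8-p->S8; S8-q->S11; S9-p->S12; S9-q->S13; S10-p->S12; S10-q->S13; S11-p->S12; S11-q->S14; S12-p->S12; S12-q->S15; S13-p->S16; S13-q->S13; S14-p->S16; S14-q->S13; S15-p->S16; S15-q->S14; S16-p->S16; S16-q->S15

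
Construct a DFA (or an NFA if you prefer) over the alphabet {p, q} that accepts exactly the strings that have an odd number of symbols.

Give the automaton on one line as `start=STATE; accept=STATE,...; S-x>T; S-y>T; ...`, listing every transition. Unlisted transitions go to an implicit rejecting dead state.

Count input length modulo 2: every symbol advances one step around the cycle S0 → S1 → S0. Accept at S1.
With 2 states:
        p   q  
>  S0   S1  S1 
 * S1   S0  S0 
(> = start, * = accepting)

start=S0; accept=S1; S0-p>S1; S0-q>S1; S1-p>S0; S1-q>S0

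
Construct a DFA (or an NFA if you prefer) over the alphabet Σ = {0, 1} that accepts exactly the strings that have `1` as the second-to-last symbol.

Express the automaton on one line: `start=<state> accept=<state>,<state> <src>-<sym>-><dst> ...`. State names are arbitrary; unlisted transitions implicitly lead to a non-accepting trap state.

start=s0 accept=s5,s6 s0-0->s1 s0-1->s2 s1-0->s3 s1-1->s4 s2-0->s5 s2-1->s6 s3-0->s3 s3-1->s4 s4-0->s5 s4-1->s6 s5-0->s3 s5-1->s4 s6-0->s5 s6-1->s6

A DFA must remember the last 2 symbols (since which symbol is second-to-last isn't known until the input ends). Use one state per possible window of the last ≤2 symbols; accept from those whose window starts with `1`.
A 7-state machine:
        0   1  
>  s0   s1  s2 
   s1   s3  s4 
   s2   s5  s6 
   s3   s3  s4 
   s4   s5  s6 
 * s5   s3  s4 
 * s6   s5  s6 
(> = start, * = accepting)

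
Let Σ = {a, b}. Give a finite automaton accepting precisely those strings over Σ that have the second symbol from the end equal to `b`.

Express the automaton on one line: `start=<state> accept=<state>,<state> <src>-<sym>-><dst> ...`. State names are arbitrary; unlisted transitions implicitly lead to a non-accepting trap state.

A DFA must remember the last 2 symbols (since which symbol is second-to-last isn't known until the input ends). Use one state per possible window of the last ≤2 symbols; accept from those whose window starts with `b`.
7 states suffice.
        a   b  
>  s0   s1  s2 
   s1   s3  s4 
   s2   s5  s6 
   s3   s3  s4 
   s4   s5  s6 
 * s5   s3  s4 
 * s6   s5  s6 
(> = start, * = accepting)

start=s0 accept=s5,s6 s0-a->s1 s0-b->s2 s1-a->s3 s1-b->s4 s2-a->s5 s2-b->s6 s3-a->s3 s3-b->s4 s4-a->s5 s4-b->s6 s5-a->s3 s5-b->s4 s6-a->s5 s6-b->s6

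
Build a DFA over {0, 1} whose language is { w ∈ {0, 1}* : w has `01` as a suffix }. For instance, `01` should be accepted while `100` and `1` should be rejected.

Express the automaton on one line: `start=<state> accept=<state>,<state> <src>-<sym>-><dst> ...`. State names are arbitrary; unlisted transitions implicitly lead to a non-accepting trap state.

Remember how much of `01` the current input suffix matches. State A means no match yet; B means the last symbol is `0`; C means the last 2 symbols are `01`. Only C accepts. On a mismatch, fall back to the longest proper suffix that is still a prefix of `01`.
       0  1 
>  A   B  A 
   B   B  C 
 * C   B  A 
(> = start, * = accepting)

start=A accept=C A-0->B A-1->A B-0->B B-1->C C-0->B C-1->A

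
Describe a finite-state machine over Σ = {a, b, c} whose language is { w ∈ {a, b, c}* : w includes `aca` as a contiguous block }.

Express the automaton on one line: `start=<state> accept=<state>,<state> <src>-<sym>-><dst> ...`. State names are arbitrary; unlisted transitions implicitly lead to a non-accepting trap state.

Track how much of `aca` has been matched so far: state S0 is no progress, S3 is the absorbing accept state reached once `aca` has occurred. Intermediate states record partial matches; on a mismatch, fall back to the longest reusable overlap.
4 states suffice.
        a   b   c  
>  S0   S1  S0  S0 
   S1   S1  S0  S2 
   S2   S3  S0  S0 
 * S3   S3  S3  S3 
(> = start, * = accepting)

start=S0 accept=S3 S0-a->S1 S0-b->S0 S0-c->S0 S1-a->S1 S1-b->S0 S1-c->S2 S2-a->S3 S2-b->S0 S2-c->S0 S3-a->S3 S3-b->S3 S3-c->S3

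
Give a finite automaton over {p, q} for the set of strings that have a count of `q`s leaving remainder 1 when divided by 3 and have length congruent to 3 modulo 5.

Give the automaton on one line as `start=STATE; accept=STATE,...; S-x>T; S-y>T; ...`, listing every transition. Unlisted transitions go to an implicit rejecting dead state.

Build one automaton per condition and run them in lockstep. The first has 3 states tracking the count of `q`s modulo 3; the second has 5 states tracking the input length modulo 5. A product state is a pair (one from each), accepting exactly when both do.
       p  q 
>  A   B  C 
   B   D  E 
   C   E  F 
   D   G  H 
   E   H  I 
   F   I  G 
   G   J  K 
 * H   K  L 
   I   L  J 
   J   A  M 
   K   M  N 
   L   N  A 
   M   C  O 
   N   O  B 
   O   F  D 
(> = start, * = accepting)

start=A; accept=H; A-p>B; A-q>C; B-p>D; B-q>E; C-p>E; C-q>F; D-p>G; D-q>H; E-p>H; E-q>I; F-p>I; F-q>G; G-p>J; G-q>K; H-p>K; H-q>L; I-p>L; I-q>J; J-p>A; J-q>M; K-p>M; K-q>N; L-p>N; L-q>A; M-p>C; M-q>O; N-p>O; N-q>B; O-p>F; O-q>D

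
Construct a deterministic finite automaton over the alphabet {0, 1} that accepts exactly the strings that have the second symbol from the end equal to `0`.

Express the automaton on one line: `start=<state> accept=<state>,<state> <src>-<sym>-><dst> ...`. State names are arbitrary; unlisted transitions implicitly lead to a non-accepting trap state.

start=A accept=D,E A-0->B A-1->C B-0->D B-1->E C-0->F C-1->G D-0->D D-1->E E-0->F E-1->G F-0->D F-1->E G-0->F G-1->G

A DFA must remember the last 2 symbols (since which symbol is second-to-last isn't known until the input ends). Use one state per possible window of the last ≤2 symbols; accept from those whose window starts with `0`.
       0  1 
>  A   B  C 
   B   D  E 
   C   F  G 
 * D   D  E 
 * E   F  G 
   F   D  E 
   G   F  G 
(> = start, * = accepting)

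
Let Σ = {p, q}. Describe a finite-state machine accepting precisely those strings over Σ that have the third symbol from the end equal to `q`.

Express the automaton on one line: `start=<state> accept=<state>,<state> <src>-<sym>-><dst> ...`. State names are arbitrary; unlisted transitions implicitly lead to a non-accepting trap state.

start=s0 accept=s11,s12,s13,s14 s0-p->s1 s0-q->s2 s1-p->s3 s1-q->s4 s2-p->s5 s2-q->s6 s3-p->s7 s3-q->s8 s4-p->s9 s4-q->s10 s5-p->s11 s5-q->s12 s6-p->s13 s6-q->s14 s7-p->s7 s7-q->s8 s8-p->s9 s8-q->s10 s9-p->s11 s9-q->s12 s10-p->s13 s10-q->s14 s11-p->s7 s11-q->s8 s12-p->s9 s12-q->s10 s13-p->s11 s13-q->s12 s14-p->s13 s14-q->s14

Because acceptance depends on a position counted from the end, the machine has to buffer the most recent 3 symbols. Make each state the string of the last up-to-3 symbols read; on input `x` shift the window left and append `x`. Accept when the buffered window has length 3 and begins with `q`.
15 states suffice.
          p    q  
>  s0     s1   s2 
   s1     s3   s4 
   s2     s5   s6 
   s3     s7   s8 
   s4     s9  s10 
   s5    s11  s12 
   s6    s13  s14 
   s7     s7   s8 
   s8     s9  s10 
   s9    s11  s12 
   s10   s13  s14 
 * s11    s7   s8 
 * s12    s9  s10 
 * s13   s11  s12 
 * s14   s13  s14 
(> = start, * = accepting)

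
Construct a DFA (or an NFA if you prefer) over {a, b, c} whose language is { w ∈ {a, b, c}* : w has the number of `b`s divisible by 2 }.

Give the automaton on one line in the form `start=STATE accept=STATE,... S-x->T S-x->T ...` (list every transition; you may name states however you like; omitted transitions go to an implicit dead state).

The only thing that matters is how many `b`s have appeared, reduced mod 2. Use one state per residue: S0 for 0, …, S1 for 1. Reading `b` moves to the next residue; anything else stays put. S0 is accepting.
        a   b   c  
>* S0   S0  S1  S0 
   S1   S1  S0  S1 
(> = start, * = accepting)

start=S0 accept=S0 S0-a->S0 S0-b->S1 S0-c->S0 S1-a->S1 S1-b->S0 S1-c->S1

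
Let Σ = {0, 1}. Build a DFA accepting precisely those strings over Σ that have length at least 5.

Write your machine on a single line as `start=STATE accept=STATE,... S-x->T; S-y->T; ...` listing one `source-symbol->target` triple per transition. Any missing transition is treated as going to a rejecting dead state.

start=A; accept=F,G; A-0->B; A-1->B; B-0->C; B-1->C; C-0->D; C-1->D; D-0->E; D-1->E; E-0->F; E-1->F; F-0->G; F-1->G; G-0->G; G-1->G

Count input length up to 6: every symbol moves from A toward G, which means 'more than 5' and absorbs. Accept from {F, G}.
With 7 states:
       0  1 
>  A   B  B 
   B   C  C 
   C   D  D 
   D   E  E 
   E   F  F 
 * F   G  G 
 * G   G  G 
(> = start, * = accepting)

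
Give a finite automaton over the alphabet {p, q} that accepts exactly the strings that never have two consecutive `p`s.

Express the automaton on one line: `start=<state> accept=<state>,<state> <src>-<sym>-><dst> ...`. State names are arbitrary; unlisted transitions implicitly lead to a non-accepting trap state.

start=S0 accept=S0,S1 S0-p->S1 S0-q->S0 S1-p->S2 S1-q->S0 S2-p->S2 S2-q->S2

This is the complement of 'contains `pp`'. Use the same substring-matching states — S0 through S2 holding how much of `pp` has just been matched — but flip the accepting set: everything except the trap S2 accepts.
With 3 states:
        p   q  
>* S0   S1  S0 
 * S1   S2  S0 
   S2   S2  S2 
(> = start, * = accepting)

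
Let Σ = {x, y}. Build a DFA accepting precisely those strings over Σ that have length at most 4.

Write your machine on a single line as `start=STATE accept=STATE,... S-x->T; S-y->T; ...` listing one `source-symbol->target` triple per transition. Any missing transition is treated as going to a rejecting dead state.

start=q0; accept=q0,q1,q2,q3,q4; q0-x->q1; q0-y->q1; q1-x->q2; q1-y->q2; q2-x->q3; q2-y->q3; q3-x->q4; q3-y->q4; q4-x->q5; q4-y->q5; q5-x->q5; q5-y->q5

We only need to distinguish lengths 0, 1, …, 4, and '>4'. Chain q0 → q1 → q2 → q3 → q4 → q5 on every symbol, with q5 looping. Accepting states: {q0, q1, q2, q3, q4}.
With 6 states:
        x   y  
>* q0   q1  q1 
 * q1   q2  q2 
 * q2   q3  q3 
 * q3   q4  q4 
 * q4   q5  q5 
   q5   q5  q5 
(> = start, * = accepting)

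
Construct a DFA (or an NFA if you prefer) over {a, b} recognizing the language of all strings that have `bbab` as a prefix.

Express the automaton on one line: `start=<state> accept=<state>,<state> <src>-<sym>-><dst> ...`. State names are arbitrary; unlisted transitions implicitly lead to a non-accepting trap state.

start=S0 accept=S4 S0-a->S5 S0-b->S1 S1-a->S5 S1-b->S2 S2-a->S3 S2-b->S5 S3-a->S5 S3-b->S4 S4-a->S4 S4-b->S4 S5-a->S5 S5-b->S5

Walk along `bbab` while the input agrees: from S0 take `b` to S1, and so on. Any deviation drops to the rejecting sink S5. Once S4 is reached the prefix is confirmed and every continuation is accepted.
6 states suffice.
        a   b  
>  S0   S5  S1 
   S1   S5  S2 
   S2   S3  S5 
   S3   S5  S4 
 * S4   S4  S4 
   S5   S5  S5 
(> = start, * = accepting)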